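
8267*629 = 5199943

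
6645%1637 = 97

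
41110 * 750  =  30832500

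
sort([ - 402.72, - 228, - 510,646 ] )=[ - 510, - 402.72, - 228, 646] 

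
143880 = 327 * 440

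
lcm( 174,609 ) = 1218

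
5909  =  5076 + 833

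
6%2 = 0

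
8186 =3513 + 4673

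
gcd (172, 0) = 172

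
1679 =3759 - 2080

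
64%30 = 4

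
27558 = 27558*1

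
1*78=78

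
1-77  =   - 76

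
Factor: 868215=3^1*5^1*57881^1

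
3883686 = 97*40038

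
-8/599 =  - 8/599 = - 0.01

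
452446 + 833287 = 1285733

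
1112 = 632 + 480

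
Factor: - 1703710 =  - 2^1*5^1 * 170371^1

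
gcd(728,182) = 182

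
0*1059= 0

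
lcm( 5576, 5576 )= 5576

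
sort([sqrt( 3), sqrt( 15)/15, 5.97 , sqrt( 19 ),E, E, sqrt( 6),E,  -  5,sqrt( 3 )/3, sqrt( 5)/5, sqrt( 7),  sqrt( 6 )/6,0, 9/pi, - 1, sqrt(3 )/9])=[ - 5, - 1, 0, sqrt( 3)/9,sqrt(15 ) /15,  sqrt (6 ) /6,  sqrt( 5) /5, sqrt( 3)/3, sqrt( 3 ),sqrt(6 ),sqrt(7), E,E,E, 9/pi,sqrt( 19), 5.97]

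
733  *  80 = 58640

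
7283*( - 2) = -14566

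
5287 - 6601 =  - 1314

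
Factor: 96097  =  96097^1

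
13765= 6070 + 7695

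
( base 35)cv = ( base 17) 199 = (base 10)451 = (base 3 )121201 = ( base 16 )1C3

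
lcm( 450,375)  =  2250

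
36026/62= 581 + 2/31 = 581.06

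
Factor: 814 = 2^1*11^1*37^1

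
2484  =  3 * 828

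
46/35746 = 23/17873 = 0.00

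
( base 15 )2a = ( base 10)40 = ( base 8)50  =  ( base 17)26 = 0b101000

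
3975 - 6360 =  - 2385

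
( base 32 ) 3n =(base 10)119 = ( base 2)1110111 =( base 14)87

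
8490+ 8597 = 17087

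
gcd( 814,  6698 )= 2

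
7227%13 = 12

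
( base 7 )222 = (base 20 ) 5e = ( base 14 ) 82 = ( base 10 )114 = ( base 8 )162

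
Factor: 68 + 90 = 158  =  2^1*79^1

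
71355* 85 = 6065175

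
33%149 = 33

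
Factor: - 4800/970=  - 2^5*  3^1*5^1*97^( - 1 ) = - 480/97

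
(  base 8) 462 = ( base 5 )2211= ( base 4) 10302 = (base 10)306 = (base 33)99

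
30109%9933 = 310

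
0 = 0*769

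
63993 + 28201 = 92194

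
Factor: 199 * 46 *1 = 2^1 * 23^1*199^1 = 9154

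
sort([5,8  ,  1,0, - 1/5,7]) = [ - 1/5,0, 1 , 5, 7 , 8]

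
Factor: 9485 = 5^1 * 7^1*271^1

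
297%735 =297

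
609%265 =79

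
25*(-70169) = - 1754225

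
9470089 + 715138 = 10185227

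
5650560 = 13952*405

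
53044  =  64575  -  11531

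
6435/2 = 3217+1/2 = 3217.50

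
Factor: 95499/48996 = 2^( - 2 )*3^4*131^1*1361^( - 1) = 10611/5444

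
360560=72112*5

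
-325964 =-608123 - -282159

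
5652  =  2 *2826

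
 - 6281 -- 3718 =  - 2563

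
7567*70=529690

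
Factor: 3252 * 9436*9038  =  277338911136 = 2^5*3^1*7^1*271^1*337^1*4519^1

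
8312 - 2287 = 6025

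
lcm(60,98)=2940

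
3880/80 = 97/2 = 48.50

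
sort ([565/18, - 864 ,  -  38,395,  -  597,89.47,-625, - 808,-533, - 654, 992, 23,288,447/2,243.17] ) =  [ - 864,  -  808,  -  654, - 625,-597, - 533,-38,23, 565/18, 89.47,447/2,243.17,288,395,992]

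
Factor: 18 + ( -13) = 5^1 = 5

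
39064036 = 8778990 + 30285046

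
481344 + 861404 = 1342748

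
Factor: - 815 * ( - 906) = 738390 = 2^1 * 3^1 * 5^1*151^1 * 163^1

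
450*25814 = 11616300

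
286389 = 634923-348534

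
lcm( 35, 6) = 210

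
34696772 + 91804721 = 126501493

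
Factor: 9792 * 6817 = 66752064 = 2^6*3^2*17^2*401^1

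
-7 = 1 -8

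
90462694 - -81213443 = 171676137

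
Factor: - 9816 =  - 2^3* 3^1*409^1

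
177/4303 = 177/4303 = 0.04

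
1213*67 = 81271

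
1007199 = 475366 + 531833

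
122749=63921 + 58828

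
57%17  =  6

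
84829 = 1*84829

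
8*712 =5696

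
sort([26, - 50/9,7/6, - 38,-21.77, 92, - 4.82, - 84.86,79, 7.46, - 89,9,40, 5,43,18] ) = [ - 89, - 84.86, - 38,-21.77, - 50/9, - 4.82,7/6, 5,7.46, 9,  18,26,40, 43,79,92] 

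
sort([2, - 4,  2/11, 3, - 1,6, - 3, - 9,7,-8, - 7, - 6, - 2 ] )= [ - 9, - 8,  -  7, - 6, - 4, - 3, - 2,-1,2/11, 2, 3,6, 7] 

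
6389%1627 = 1508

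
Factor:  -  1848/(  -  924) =2  =  2^1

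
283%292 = 283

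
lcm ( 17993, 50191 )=953629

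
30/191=30/191   =  0.16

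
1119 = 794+325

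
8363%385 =278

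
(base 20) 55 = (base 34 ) 33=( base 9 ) 126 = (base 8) 151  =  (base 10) 105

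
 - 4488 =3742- 8230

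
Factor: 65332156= 2^2*17^1*419^1*2293^1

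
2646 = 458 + 2188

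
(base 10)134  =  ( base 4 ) 2012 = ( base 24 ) 5e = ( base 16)86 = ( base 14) 98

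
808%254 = 46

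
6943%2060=763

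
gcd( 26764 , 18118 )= 2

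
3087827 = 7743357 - 4655530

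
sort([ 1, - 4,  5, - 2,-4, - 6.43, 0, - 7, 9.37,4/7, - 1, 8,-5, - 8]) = [-8,  -  7, - 6.43,-5, - 4, - 4,-2, - 1, 0, 4/7,1, 5, 8, 9.37 ] 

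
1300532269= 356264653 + 944267616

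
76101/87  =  874 +21/29 = 874.72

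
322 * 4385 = 1411970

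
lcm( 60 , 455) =5460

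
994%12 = 10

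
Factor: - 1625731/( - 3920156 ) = 2^( - 2 )* 19^( - 1)*113^1*14387^1 * 51581^( - 1 ) 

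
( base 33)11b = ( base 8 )2155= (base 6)5125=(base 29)1A2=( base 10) 1133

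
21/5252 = 21/5252 = 0.00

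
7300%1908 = 1576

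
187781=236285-48504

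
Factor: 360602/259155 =2^1*3^(- 2)*5^( -1) * 11^1*13^( - 1) * 37^1 = 814/585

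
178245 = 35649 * 5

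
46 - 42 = 4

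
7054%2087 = 793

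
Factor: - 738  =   - 2^1 * 3^2*41^1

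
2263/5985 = 2263/5985= 0.38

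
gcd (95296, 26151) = 1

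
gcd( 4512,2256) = 2256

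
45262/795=56 + 14/15= 56.93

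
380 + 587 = 967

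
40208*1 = 40208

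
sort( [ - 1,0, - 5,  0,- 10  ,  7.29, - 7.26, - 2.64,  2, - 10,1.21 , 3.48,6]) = [-10, - 10,  -  7.26, - 5, - 2.64,-1,0,0,1.21,  2,3.48  ,  6,7.29]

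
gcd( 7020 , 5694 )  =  78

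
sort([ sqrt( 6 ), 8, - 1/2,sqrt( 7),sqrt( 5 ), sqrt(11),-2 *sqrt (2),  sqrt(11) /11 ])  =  [-2*sqrt(2),  -  1/2, sqrt( 11)/11,  sqrt( 5),  sqrt(6), sqrt( 7),sqrt( 11),  8 ]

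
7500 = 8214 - 714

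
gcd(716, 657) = 1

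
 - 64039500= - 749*85500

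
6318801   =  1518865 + 4799936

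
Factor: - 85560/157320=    - 3^ ( - 1 )*19^( - 1)* 31^1 = - 31/57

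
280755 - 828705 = - 547950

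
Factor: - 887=  -  887^1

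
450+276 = 726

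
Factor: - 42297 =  - 3^1  *  23^1*613^1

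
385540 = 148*2605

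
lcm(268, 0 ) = 0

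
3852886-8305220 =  - 4452334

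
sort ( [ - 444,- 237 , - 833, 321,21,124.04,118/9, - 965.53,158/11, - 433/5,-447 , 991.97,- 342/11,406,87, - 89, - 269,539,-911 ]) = [-965.53, - 911, - 833, - 447, - 444, - 269, - 237,-89, - 433/5, -342/11,118/9, 158/11 , 21,87,124.04,321,406 , 539,991.97] 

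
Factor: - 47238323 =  - 11^1*4294393^1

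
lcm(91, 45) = 4095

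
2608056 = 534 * 4884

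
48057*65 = 3123705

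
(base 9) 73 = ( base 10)66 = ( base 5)231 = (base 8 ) 102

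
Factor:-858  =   - 2^1*3^1*11^1*13^1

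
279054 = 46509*6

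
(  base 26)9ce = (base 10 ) 6410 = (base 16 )190A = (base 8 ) 14412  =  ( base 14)249C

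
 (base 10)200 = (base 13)125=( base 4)3020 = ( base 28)74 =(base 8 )310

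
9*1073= 9657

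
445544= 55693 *8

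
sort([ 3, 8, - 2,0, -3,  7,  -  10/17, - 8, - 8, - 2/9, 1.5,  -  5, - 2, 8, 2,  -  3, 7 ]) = [-8,  -  8, - 5, - 3,-3, - 2, - 2,  -  10/17, - 2/9,  0, 1.5, 2, 3, 7, 7,8, 8]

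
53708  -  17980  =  35728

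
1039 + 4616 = 5655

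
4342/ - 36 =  - 2171/18 = - 120.61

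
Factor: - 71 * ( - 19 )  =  1349 = 19^1*71^1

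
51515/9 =5723  +  8/9 = 5723.89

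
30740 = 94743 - 64003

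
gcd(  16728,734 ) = 2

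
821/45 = 821/45 = 18.24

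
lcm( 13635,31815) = 95445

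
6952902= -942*(- 7381 )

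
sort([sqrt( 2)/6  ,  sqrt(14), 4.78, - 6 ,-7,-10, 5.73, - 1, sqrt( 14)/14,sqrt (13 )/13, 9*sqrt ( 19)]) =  [-10,-7,-6,-1, sqrt( 2 )/6, sqrt( 14 )/14, sqrt( 13 ) /13,  sqrt( 14 ), 4.78, 5.73, 9 * sqrt( 19) ] 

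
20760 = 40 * 519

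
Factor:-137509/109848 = - 2^(  -  3 )*3^(-1)*23^( - 1)*691^1  =  -691/552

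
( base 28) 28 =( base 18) 3a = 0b1000000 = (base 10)64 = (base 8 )100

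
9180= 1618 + 7562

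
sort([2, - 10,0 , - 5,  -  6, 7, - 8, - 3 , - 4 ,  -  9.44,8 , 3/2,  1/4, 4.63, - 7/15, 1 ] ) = [ - 10,-9.44, - 8, - 6, - 5, - 4 , - 3  , - 7/15,  0,1/4,1,3/2,  2,4.63, 7 , 8 ] 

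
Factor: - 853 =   -  853^1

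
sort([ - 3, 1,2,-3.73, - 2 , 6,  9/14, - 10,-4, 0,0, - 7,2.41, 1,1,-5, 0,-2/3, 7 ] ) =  [-10,-7, - 5,-4,-3.73, - 3, - 2,-2/3,0,0, 0,9/14,  1, 1,1, 2 , 2.41,6,  7]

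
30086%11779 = 6528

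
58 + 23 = 81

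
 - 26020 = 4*( - 6505)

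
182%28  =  14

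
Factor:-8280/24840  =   - 1/3 = - 3^(-1 ) 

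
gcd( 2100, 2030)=70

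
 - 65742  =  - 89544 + 23802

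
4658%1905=848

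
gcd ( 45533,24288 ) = 1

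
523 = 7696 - 7173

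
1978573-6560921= - 4582348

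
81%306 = 81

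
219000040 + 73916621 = 292916661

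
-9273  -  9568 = - 18841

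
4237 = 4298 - 61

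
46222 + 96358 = 142580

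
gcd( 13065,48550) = 5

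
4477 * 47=210419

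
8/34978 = 4/17489 = 0.00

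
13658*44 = 600952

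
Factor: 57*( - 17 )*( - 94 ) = 91086 = 2^1*3^1*17^1*19^1*47^1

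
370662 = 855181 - 484519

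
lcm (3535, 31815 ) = 31815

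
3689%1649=391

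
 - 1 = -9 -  - 8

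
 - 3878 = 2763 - 6641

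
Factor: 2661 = 3^1 * 887^1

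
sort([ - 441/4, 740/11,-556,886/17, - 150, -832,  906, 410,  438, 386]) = [ - 832,  -  556, - 150, - 441/4,  886/17, 740/11,  386,  410,438, 906]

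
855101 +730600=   1585701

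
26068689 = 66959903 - 40891214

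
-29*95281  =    -  2763149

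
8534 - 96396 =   -  87862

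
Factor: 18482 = 2^1*9241^1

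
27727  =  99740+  - 72013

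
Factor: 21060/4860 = 13/3=   3^( - 1)*13^1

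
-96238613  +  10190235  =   - 86048378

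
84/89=84/89   =  0.94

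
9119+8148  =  17267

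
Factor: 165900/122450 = 42/31 = 2^1*3^1 * 7^1*31^( - 1)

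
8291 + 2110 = 10401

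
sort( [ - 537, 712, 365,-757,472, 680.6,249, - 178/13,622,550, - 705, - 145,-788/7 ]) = [ - 757, - 705, - 537, - 145,-788/7 ,-178/13,  249, 365, 472, 550, 622,680.6,712 ]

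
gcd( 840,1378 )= 2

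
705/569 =705/569=1.24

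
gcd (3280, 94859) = 1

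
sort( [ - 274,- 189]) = [ - 274, - 189] 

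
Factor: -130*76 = -2^3*5^1*13^1* 19^1 =-9880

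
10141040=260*39004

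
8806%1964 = 950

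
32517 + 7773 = 40290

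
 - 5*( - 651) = 3255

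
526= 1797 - 1271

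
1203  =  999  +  204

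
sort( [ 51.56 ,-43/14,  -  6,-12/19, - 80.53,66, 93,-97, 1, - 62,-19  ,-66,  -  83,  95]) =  [  -  97, - 83,- 80.53,  -  66, - 62, - 19, - 6,-43/14, - 12/19 , 1,51.56,66,93, 95] 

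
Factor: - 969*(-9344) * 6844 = 61967875584 = 2^9*3^1 * 17^1*19^1 * 29^1*59^1*73^1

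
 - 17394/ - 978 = 17 + 128/163 = 17.79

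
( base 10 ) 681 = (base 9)836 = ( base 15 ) 306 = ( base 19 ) 1gg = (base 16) 2a9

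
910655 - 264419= 646236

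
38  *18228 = 692664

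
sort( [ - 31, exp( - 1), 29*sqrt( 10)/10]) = [-31,exp( - 1), 29 *sqrt (10)/10] 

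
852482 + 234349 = 1086831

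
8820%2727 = 639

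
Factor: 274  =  2^1*137^1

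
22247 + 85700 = 107947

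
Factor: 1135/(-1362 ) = - 2^( - 1)*3^(  -  1 ) * 5^1 = -  5/6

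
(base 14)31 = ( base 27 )1g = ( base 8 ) 53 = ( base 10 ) 43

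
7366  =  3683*2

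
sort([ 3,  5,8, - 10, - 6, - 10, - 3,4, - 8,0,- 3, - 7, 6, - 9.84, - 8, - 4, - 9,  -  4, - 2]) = [ - 10, - 10, - 9.84, - 9, - 8, -8, - 7,- 6,-4,  -  4, - 3, -3 ,-2,0, 3,4, 5,6,8]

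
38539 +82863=121402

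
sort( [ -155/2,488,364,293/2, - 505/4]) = [ -505/4, -155/2, 293/2,  364, 488]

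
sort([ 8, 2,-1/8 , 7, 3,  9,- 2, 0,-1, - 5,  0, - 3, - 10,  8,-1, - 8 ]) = [  -  10,-8, - 5, - 3,-2, - 1, - 1, - 1/8, 0, 0,2,  3,7,8,8, 9] 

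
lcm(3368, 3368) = 3368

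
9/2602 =9/2602 = 0.00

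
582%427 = 155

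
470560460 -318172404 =152388056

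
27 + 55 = 82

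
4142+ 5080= 9222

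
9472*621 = 5882112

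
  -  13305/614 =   -  13305/614  =  - 21.67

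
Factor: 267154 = 2^1*223^1 * 599^1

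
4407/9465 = 1469/3155 = 0.47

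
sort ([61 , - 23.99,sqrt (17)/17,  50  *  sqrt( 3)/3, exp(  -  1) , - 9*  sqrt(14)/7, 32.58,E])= [ - 23.99,  -  9*sqrt( 14)/7,sqrt(17)/17 , exp(  -  1 ),E , 50*sqrt( 3) /3 , 32.58,  61]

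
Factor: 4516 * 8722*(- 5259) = -207144394968 = - 2^3*3^1*7^2*89^1*1129^1 * 1753^1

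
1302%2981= 1302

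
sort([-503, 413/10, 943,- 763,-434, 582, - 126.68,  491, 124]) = [  -  763, - 503, - 434, - 126.68,413/10,124, 491, 582,943] 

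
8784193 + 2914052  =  11698245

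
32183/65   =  32183/65 = 495.12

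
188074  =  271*694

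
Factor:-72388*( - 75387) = 2^2*3^1*13^1*1933^1*18097^1  =  5457114156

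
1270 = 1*1270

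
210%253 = 210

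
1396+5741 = 7137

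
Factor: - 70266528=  - 2^5*3^4*27109^1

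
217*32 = 6944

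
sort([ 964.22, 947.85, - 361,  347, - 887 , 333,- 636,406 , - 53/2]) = [ - 887,-636,-361, - 53/2 , 333,  347, 406, 947.85,964.22 ]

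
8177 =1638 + 6539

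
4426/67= 66 + 4/67  =  66.06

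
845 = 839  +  6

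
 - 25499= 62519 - 88018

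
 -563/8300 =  - 563/8300 = - 0.07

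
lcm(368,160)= 3680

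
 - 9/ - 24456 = 3/8152 = 0.00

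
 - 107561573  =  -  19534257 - 88027316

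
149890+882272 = 1032162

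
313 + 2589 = 2902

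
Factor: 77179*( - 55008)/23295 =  - 2^5* 3^1*5^( - 1 )* 113^1 * 191^1*683^1*1553^( - 1 ) = - 1415154144/7765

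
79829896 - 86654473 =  - 6824577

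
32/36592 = 2/2287 = 0.00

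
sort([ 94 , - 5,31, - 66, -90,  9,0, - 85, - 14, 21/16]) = [ - 90, -85, - 66, - 14, - 5,0,21/16,9,31,94] 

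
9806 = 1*9806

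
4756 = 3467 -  - 1289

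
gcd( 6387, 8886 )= 3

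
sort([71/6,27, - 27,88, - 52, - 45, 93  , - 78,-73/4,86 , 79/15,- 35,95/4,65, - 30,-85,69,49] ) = [ -85, - 78,- 52, - 45, - 35, - 30, -27  ,- 73/4,79/15, 71/6,95/4,27,49,65 , 69,86,88,93 ] 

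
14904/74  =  201 + 15/37= 201.41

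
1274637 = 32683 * 39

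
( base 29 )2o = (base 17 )4E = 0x52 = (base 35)2C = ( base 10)82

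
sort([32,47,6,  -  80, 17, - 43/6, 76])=[ - 80, - 43/6,6,17 , 32, 47,  76]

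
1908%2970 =1908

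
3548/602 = 1774/301 = 5.89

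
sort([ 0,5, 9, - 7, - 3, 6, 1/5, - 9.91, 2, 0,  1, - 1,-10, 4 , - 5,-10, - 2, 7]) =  [-10, - 10,  -  9.91, - 7, - 5, - 3, - 2, - 1, 0,  0,  1/5,1, 2, 4, 5,  6, 7,9]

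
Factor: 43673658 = 2^1*3^1 * 7^1*  223^1*4663^1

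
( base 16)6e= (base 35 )35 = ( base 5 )420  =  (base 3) 11002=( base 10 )110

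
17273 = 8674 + 8599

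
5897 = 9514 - 3617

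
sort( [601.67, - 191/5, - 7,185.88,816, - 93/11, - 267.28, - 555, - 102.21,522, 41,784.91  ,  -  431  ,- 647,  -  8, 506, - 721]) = [ - 721, - 647, - 555, - 431, - 267.28,  -  102.21, - 191/5, - 93/11, - 8,-7 , 41 , 185.88, 506,522,601.67,784.91,816] 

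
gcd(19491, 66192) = 3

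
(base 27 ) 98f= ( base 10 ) 6792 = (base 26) a16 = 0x1A88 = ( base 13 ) 3126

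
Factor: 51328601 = 51328601^1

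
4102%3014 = 1088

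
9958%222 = 190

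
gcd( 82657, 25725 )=1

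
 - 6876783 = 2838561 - 9715344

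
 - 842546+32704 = -809842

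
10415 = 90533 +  - 80118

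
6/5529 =2/1843 = 0.00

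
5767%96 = 7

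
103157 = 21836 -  - 81321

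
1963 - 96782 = -94819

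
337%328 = 9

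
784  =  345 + 439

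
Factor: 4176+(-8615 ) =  - 4439 = - 23^1* 193^1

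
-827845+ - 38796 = - 866641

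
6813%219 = 24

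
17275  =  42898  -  25623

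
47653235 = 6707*7105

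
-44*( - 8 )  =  352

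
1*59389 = 59389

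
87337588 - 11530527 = 75807061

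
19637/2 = 9818 + 1/2 = 9818.50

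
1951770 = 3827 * 510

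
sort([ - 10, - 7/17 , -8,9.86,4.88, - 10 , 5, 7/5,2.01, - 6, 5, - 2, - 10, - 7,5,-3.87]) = [ - 10, - 10, - 10, - 8,-7, - 6, - 3.87, - 2, - 7/17 , 7/5,2.01, 4.88 , 5,  5,5,9.86] 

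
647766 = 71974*9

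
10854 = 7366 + 3488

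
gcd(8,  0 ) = 8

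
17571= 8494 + 9077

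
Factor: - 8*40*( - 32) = 10240 = 2^11*5^1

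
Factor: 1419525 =3^4*5^2*701^1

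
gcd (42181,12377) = 1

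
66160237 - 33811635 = 32348602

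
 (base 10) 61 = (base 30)21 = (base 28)25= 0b111101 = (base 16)3D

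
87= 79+8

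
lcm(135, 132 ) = 5940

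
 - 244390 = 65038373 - 65282763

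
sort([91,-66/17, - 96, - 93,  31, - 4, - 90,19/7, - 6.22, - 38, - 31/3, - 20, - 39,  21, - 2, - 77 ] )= [ - 96,-93,-90, - 77, - 39, - 38, - 20 , - 31/3, - 6.22, - 4, - 66/17, - 2, 19/7,21,31, 91 ] 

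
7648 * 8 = 61184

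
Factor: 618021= 3^2 *68669^1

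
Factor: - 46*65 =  - 2990 = - 2^1*5^1*13^1*23^1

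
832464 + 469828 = 1302292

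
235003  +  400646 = 635649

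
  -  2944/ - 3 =2944/3 = 981.33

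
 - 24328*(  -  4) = 97312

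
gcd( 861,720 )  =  3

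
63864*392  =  25034688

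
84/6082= 42/3041= 0.01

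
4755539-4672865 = 82674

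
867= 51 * 17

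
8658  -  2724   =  5934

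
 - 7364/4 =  - 1841  =  - 1841.00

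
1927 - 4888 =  - 2961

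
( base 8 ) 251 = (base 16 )A9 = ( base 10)169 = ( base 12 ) 121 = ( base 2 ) 10101001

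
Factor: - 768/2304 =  - 1/3 = - 3^(-1) 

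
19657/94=209 + 11/94 = 209.12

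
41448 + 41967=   83415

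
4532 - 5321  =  -789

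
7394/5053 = 7394/5053 = 1.46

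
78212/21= 78212/21  =  3724.38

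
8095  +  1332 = 9427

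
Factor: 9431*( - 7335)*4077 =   -  282032121645 = - 3^5*5^1*151^1*163^1* 9431^1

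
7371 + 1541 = 8912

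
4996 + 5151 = 10147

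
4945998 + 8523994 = 13469992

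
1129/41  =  1129/41   =  27.54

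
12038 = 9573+2465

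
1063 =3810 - 2747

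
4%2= 0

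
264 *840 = 221760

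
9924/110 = 90+12/55=90.22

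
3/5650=3/5650 = 0.00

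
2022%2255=2022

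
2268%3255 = 2268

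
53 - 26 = 27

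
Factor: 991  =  991^1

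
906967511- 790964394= 116003117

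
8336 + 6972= 15308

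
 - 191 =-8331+8140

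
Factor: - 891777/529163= -3^1*29^( -1 ) *31^1*43^1*71^( - 1)*223^1*257^(  -  1 ) 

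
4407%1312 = 471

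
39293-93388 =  - 54095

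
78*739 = 57642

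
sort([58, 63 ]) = [ 58,63]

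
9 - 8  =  1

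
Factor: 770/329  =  2^1 * 5^1 * 11^1*47^( - 1) = 110/47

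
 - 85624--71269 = -14355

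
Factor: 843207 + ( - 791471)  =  2^3*29^1* 223^1   =  51736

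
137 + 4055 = 4192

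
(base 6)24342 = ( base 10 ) 3590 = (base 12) 20b2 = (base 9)4828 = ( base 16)E06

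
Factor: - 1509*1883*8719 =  - 24774576393=- 3^1*7^1*269^1 * 503^1*8719^1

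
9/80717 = 9/80717 = 0.00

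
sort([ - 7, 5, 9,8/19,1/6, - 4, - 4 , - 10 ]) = [ - 10, - 7, - 4, - 4,  1/6,8/19,5,9 ] 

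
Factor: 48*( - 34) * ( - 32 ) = 52224 =2^10*3^1* 17^1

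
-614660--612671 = -1989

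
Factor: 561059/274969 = 131^( - 1)*2099^( - 1)*561059^1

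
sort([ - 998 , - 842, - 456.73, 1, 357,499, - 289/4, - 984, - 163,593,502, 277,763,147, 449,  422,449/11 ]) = [ - 998, - 984 , - 842, - 456.73, - 163,-289/4 , 1, 449/11, 147, 277,357,422, 449 , 499, 502, 593, 763]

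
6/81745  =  6/81745 =0.00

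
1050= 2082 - 1032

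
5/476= 5/476 = 0.01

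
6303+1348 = 7651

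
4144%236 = 132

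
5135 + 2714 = 7849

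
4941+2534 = 7475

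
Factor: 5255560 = 2^3*5^1*83^1 * 1583^1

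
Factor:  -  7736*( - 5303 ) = 2^3 *967^1* 5303^1= 41024008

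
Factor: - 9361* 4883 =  - 45709763 = -  11^1 * 19^1 * 23^1 * 37^1*257^1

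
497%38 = 3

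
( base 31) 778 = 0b1101100101000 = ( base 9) 10474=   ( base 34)60G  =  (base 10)6952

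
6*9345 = 56070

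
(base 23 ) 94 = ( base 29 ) 78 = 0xd3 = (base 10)211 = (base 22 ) 9D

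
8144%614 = 162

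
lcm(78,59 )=4602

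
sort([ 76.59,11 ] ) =[ 11, 76.59]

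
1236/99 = 12+ 16/33=12.48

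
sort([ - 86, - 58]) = [-86,-58]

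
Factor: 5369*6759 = 3^2*7^1 *13^1*59^1*751^1 =36289071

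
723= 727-4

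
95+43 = 138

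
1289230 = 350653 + 938577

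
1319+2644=3963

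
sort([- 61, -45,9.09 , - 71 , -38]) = [ - 71,-61, - 45, - 38,9.09 ] 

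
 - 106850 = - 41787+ - 65063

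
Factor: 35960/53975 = 2^3*5^(  -  1)*17^(-1)*29^1*31^1*127^( - 1) = 7192/10795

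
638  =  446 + 192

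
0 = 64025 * 0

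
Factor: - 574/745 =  - 2^1*5^ ( - 1)*7^1*41^1*149^ ( - 1 )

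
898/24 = 37 + 5/12 = 37.42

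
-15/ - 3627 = 5/1209 = 0.00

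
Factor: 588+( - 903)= - 3^2*5^1 * 7^1 = - 315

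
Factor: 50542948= 2^2*107^1 *269^1*439^1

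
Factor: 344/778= 2^2*43^1*389^( - 1)=172/389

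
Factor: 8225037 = 3^3*304631^1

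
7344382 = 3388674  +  3955708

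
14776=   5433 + 9343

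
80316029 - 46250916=34065113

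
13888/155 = 89 + 3/5 = 89.60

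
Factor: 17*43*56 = 2^3*7^1*17^1*43^1 = 40936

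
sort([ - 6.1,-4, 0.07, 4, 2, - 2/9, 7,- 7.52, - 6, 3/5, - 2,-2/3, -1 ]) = [ - 7.52, - 6.1, - 6, - 4 ,- 2, - 1 ,  -  2/3, - 2/9 , 0.07,3/5, 2,4, 7]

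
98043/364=98043/364 = 269.35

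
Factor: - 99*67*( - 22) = 145926=2^1*3^2*  11^2*67^1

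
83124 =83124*1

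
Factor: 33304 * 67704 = 2^6 * 3^1 * 7^1*13^1*23^1* 31^1 *181^1 = 2254814016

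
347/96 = 347/96 =3.61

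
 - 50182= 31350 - 81532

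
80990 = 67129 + 13861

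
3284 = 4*821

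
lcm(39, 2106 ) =2106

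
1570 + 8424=9994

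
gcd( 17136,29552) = 16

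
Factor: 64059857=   31^1*2066447^1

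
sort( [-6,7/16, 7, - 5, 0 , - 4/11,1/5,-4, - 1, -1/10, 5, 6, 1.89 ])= [-6 ,  -  5,-4,-1, - 4/11, - 1/10,0,1/5, 7/16, 1.89, 5, 6, 7] 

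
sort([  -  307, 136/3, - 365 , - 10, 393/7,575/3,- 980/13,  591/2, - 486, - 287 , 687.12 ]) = [- 486, - 365,-307,  -  287,-980/13, - 10, 136/3, 393/7, 575/3, 591/2,  687.12 ]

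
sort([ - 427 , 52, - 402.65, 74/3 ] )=[ - 427,-402.65, 74/3,  52]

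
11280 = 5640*2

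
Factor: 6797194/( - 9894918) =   -  3^(-1)*11^(-1) * 17^(-1 )*29^1*8819^(-1)*117193^1 = - 3398597/4947459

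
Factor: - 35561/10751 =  - 43/13 = - 13^ ( - 1)*43^1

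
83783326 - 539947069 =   -  456163743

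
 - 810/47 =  - 18+36/47=- 17.23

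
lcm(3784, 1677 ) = 147576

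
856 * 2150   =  1840400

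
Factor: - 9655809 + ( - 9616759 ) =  - 2^3*7^1*344153^1= -  19272568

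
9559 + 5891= 15450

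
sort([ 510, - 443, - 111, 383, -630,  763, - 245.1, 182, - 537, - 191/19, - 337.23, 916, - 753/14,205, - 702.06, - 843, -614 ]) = [ - 843, - 702.06, - 630, - 614, - 537, - 443, - 337.23, - 245.1, - 111, - 753/14, - 191/19, 182, 205, 383, 510, 763, 916 ]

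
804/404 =1 + 100/101 = 1.99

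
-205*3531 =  - 723855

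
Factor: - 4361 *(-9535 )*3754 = 2^1*5^1*7^2*89^1*1877^1 * 1907^1=156099334790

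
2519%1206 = 107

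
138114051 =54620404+83493647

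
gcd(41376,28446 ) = 2586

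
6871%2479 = 1913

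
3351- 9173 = - 5822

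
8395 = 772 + 7623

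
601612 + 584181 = 1185793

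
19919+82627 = 102546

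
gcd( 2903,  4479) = 1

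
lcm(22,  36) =396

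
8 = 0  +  8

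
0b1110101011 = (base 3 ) 1021210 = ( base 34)rl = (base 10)939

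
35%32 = 3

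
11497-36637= - 25140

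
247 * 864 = 213408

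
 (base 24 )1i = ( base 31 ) 1B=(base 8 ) 52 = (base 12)36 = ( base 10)42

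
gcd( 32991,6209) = 7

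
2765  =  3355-590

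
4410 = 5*882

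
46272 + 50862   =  97134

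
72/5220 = 2/145 = 0.01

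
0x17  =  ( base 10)23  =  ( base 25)N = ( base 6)35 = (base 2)10111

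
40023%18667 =2689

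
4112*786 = 3232032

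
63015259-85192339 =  - 22177080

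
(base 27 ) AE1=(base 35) 694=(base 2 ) 1110111110101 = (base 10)7669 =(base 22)fid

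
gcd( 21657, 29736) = 3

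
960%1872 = 960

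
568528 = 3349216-2780688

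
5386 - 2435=2951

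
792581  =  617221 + 175360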